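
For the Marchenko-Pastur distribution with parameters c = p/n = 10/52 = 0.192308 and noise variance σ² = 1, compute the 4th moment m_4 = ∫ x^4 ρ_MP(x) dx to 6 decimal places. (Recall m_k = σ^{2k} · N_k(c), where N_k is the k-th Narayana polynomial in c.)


E[X⁴] = σ⁸ (1 + 6c + 6c² + c³) (fourth MP moment). With σ² = 1 (so σ⁸ = 1) and c = 10/52 = 0.192308: E[X⁴] = 1 · (1 + 6·0.192308 + 6·(0.192308)² + (0.192308)³) = 1 · 2.382852.

So E[X^4] = 2.382852.


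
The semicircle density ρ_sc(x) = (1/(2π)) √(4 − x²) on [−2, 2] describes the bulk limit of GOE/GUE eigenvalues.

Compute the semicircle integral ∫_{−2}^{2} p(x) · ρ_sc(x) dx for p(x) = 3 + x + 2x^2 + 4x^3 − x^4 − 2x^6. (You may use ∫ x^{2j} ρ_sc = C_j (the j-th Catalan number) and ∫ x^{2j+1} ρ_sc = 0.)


Write p(x) = Σ a_i x^i, split into monomials and integrate each against ρ_sc separately.
Using ∫ x^{2j} ρ_sc = C_j = (1/(j+1)) C(2j, j) (Catalan numbers) and ∫ x^{2j+1} ρ_sc = 0 (odd monomials vanish by symmetry):
  i = 0 (even): a_0 · C_{0} = 3 · 1 = 3
  i = 1 (odd): ∫ x^1 ρ_sc = 0 (vanishes)
  i = 2 (even): a_2 · C_{1} = 2 · 1 = 2
  i = 3 (odd): ∫ x^3 ρ_sc = 0 (vanishes)
  i = 4 (even): a_4 · C_{2} = -1 · 2 = -2
  i = 6 (even): a_6 · C_{3} = -2 · 5 = -10

Summing the contributions: ∫_{−2}^{2} p(x) ρ_sc(x) dx = 3 + 2 + (-2) + (-10) = -7.


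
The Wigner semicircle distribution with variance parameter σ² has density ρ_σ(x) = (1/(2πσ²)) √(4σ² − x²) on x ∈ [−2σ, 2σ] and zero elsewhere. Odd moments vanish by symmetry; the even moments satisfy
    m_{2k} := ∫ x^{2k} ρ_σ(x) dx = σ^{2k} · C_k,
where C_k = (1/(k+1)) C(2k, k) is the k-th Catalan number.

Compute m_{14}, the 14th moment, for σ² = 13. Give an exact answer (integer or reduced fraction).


By the scaled semicircle moment identity, m_{2k} = σ^{2k} · C_k with k = 7.
C_7 = (1/(k+1)) · C(2k, k) = (1/8) · C(14, 7) = (1/8) · 3432 = 429.
σ^{2k} = (σ²)^k = (13)^7 = 62748517.

Therefore m_{14} = σ^{14} · C_7 = 62748517 · 429 = 26919113793.


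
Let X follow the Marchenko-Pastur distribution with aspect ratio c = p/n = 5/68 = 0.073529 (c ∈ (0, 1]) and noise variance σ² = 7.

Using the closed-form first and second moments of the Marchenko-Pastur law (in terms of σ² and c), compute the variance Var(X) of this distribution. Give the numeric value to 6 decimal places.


Recall the MP moments m_1 = E[X] = σ² and m_2 = E[X²] = σ⁴ (1 + c).
m_1 = E[X] = σ² = 7, so m_1² = 49.
m_2 = E[X²] = σ⁴ (1 + c) = 49 · (1 + 0.073529) = 49 · 1.073529 = 52.602941.
(Note m_2 − m_1² simplifies to c · σ⁴ = 0.073529 · 49.)

Var(X) = m_2 − m_1² = 52.602941 − 49 = 3.602941.


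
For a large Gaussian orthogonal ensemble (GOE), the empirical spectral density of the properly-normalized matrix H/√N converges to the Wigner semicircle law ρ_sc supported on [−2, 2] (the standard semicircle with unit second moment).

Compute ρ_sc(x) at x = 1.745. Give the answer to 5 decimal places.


ρ_sc(x) = (1/(2π)) √(4 − x²). With x = 1.745:
  4 − x² = 4 − (1.745)² = 4 − 3.045025 = 0.954975.
  √(4 − x²) = 0.977228.
  1/(2π) = 0.159155.
  ρ_sc(1.745) = 0.159155 · 0.977228 = 0.155531.

Rounded to 5 decimal places: ρ_sc(1.745) ≈ 0.15553.


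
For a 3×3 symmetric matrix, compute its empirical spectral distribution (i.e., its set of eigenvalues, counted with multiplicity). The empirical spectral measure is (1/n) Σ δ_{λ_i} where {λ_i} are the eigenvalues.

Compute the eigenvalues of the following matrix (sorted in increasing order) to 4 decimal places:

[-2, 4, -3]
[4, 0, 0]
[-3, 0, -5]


Since M is real symmetric, all three eigenvalues are real; they are the roots of det(λI − M) = λ³ − (tr M) λ² + s λ − det M, where s is the sum of the principal 2×2 minors.
tr M = -2 + 0 + (-5) = -7.
s = ((-2)·0 − 4²) + ((-2)·(-5) − (-3)²) + (0·(-5) − 0²) = -16 + 1 + 0 = -15.
det M (expand along row 1) = (-2)·0 − 4·(-20) + (-3)·0 = 80.
Characteristic polynomial: λ³ + 7λ² − 15λ − 80 = 0.
Substitute λ = y + (tr M)/3 = y − 2.333333 to remove the quadratic term: y³ + p·y + q = 0 with p = s − (tr M)²/3 = -31.333333 and q = −2(tr M)³/27 + (tr M)·s/3 − det M = -19.592593.
Three real roots ⇒ use the trigonometric (Viète) form: r = 2√(−p/3) = 6.463573, φ = arccos(3q/(p·r)) = arccos(0.290224) = 1.276335 rad.
y_k = r·cos(φ/3 − 2πk/3) for k = 0, 1, 2 gives y = 5.887379, -0.633406, -5.253973.
λ_k = y_k − 2.333333 gives λ = 3.5540, -2.9667, -7.5873 (check: the sum is -7.0000 = tr M).

Eigenvalues sorted in increasing order: [-7.5873, -2.9667, 3.5540].


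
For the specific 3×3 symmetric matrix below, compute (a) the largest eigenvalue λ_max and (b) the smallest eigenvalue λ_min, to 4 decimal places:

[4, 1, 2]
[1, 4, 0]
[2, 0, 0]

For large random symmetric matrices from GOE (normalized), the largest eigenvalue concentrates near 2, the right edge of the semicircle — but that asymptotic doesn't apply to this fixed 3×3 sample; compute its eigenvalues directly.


Since M is real symmetric, all three eigenvalues are real; they are the roots of det(λI − M) = λ³ − (tr M) λ² + s λ − det M, where s is the sum of the principal 2×2 minors.
tr M = 4 + 4 + 0 = 8.
s = (4·4 − 1²) + (4·0 − 2²) + (4·0 − 0²) = 15 + (-4) + 0 = 11.
det M (expand along row 1) = 4·0 − 1·0 + 2·(-8) = -16.
Characteristic polynomial: λ³ − 8λ² + 11λ + 16 = 0.
Substitute λ = y + (tr M)/3 = y + 2.666667 to remove the quadratic term: y³ + p·y + q = 0 with p = s − (tr M)²/3 = -10.333333 and q = −2(tr M)³/27 + (tr M)·s/3 − det M = 7.407407.
Three real roots ⇒ use the trigonometric (Viète) form: r = 2√(−p/3) = 3.711843, φ = arccos(3q/(p·r)) = arccos(-0.579372) = 2.188754 rad.
y_k = r·cos(φ/3 − 2πk/3) for k = 0, 1, 2 gives y = 2.766998, 0.759192, -3.526190.
λ_k = y_k + 2.666667 gives λ = 5.4337, 3.4259, -0.8595 (check: the sum is 8.0000 = tr M).

Hence λ_max = 5.4337 and λ_min = -0.8595.


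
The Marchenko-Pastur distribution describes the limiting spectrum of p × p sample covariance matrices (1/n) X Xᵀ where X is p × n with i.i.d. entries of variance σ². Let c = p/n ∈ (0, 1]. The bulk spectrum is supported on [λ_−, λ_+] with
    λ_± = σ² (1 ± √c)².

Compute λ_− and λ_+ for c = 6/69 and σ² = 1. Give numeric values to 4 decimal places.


c = 6/69 = 0.086957; √c = 0.294884.
λ_− = σ² (1 − √c)² = 1 · (1 − 0.294884)² = 1 · (0.705116)² = 0.497189.
λ_+ = σ² (1 + √c)² = 1 · (1 + 0.294884)² = 1 · (1.294884)² = 1.676724.

Rounded to 4 decimal places: λ_− ≈ 0.4972, λ_+ ≈ 1.6767.


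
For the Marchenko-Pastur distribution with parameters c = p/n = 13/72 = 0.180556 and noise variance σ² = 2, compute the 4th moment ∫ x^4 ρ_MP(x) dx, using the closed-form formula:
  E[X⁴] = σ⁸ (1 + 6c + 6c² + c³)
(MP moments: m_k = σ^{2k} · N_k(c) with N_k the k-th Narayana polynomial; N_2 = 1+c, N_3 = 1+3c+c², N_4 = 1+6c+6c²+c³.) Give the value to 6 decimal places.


E[X⁴] = σ⁸ (1 + 6c + 6c² + c³) (fourth MP moment). With σ² = 2 (so σ⁸ = 16) and c = 13/72 = 0.180556: E[X⁴] = 16 · (1 + 6·0.180556 + 6·(0.180556)² + (0.180556)³) = 16 · 2.284821.

So E[X^4] = 36.557142.


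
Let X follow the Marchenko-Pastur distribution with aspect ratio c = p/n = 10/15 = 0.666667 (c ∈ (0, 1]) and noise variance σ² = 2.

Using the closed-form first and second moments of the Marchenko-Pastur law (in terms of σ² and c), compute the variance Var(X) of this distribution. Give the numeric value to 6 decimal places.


Recall the MP moments m_1 = E[X] = σ² and m_2 = E[X²] = σ⁴ (1 + c).
m_1 = E[X] = σ² = 2, so m_1² = 4.
m_2 = E[X²] = σ⁴ (1 + c) = 4 · (1 + 0.666667) = 4 · 1.666667 = 6.666667.
(Note m_2 − m_1² simplifies to c · σ⁴ = 0.666667 · 4.)

Var(X) = m_2 − m_1² = 6.666667 − 4 = 2.666667.


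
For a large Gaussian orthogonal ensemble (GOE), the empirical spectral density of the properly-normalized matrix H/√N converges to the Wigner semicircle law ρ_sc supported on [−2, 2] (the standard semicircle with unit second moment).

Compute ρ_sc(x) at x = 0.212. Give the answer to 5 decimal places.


ρ_sc(x) = (1/(2π)) √(4 − x²). With x = 0.212:
  4 − x² = 4 − (0.212)² = 4 − 0.044944 = 3.955056.
  √(4 − x²) = 1.988732.
  1/(2π) = 0.159155.
  ρ_sc(0.212) = 0.159155 · 1.988732 = 0.316517.

Rounded to 5 decimal places: ρ_sc(0.212) ≈ 0.31652.


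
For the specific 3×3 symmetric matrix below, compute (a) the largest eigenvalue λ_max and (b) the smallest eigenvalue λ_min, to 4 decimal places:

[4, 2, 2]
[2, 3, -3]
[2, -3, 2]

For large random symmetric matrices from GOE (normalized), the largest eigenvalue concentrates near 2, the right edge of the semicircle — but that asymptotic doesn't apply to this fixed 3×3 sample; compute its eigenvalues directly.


Since M is real symmetric, all three eigenvalues are real; they are the roots of det(λI − M) = λ³ − (tr M) λ² + s λ − det M, where s is the sum of the principal 2×2 minors.
tr M = 4 + 3 + 2 = 9.
s = (4·3 − 2²) + (4·2 − 2²) + (3·2 − (-3)²) = 8 + 4 + (-3) = 9.
det M (expand along row 1) = 4·(-3) − 2·10 + 2·(-12) = -56.
Characteristic polynomial: λ³ − 9λ² + 9λ + 56 = 0.
Substitute λ = y + (tr M)/3 = y + 3.000000 to remove the quadratic term: y³ + p·y + q = 0 with p = s − (tr M)²/3 = -18.000000 and q = −2(tr M)³/27 + (tr M)·s/3 − det M = 29.000000.
Three real roots ⇒ use the trigonometric (Viète) form: r = 2√(−p/3) = 4.898979, φ = arccos(3q/(p·r)) = arccos(-0.986600) = 2.977702 rad.
y_k = r·cos(φ/3 − 2πk/3) for k = 0, 1, 2 gives y = 2.677496, 2.214175, -4.891671.
λ_k = y_k + 3.000000 gives λ = 5.6775, 5.2142, -1.8917 (check: the sum is 9.0000 = tr M).

Hence λ_max = 5.6775 and λ_min = -1.8917.


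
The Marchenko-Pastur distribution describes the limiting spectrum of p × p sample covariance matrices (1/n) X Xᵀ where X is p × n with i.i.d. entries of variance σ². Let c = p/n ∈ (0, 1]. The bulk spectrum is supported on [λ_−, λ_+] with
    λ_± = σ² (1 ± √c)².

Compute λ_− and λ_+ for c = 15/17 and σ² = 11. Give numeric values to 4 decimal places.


c = 15/17 = 0.882353; √c = 0.939336.
λ_− = σ² (1 − √c)² = 11 · (1 − 0.939336)² = 11 · (0.060664)² = 0.040481.
λ_+ = σ² (1 + √c)² = 11 · (1 + 0.939336)² = 11 · (1.939336)² = 41.371284.

Rounded to 4 decimal places: λ_− ≈ 0.0405, λ_+ ≈ 41.3713.


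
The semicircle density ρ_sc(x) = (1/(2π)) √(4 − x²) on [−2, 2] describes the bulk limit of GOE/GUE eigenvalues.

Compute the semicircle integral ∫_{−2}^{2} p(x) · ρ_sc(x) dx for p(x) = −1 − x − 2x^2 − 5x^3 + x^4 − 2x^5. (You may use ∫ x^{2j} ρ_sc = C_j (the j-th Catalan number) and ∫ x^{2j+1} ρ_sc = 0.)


Write p(x) = Σ a_i x^i, split into monomials and integrate each against ρ_sc separately.
Using ∫ x^{2j} ρ_sc = C_j = (1/(j+1)) C(2j, j) (Catalan numbers) and ∫ x^{2j+1} ρ_sc = 0 (odd monomials vanish by symmetry):
  i = 0 (even): a_0 · C_{0} = -1 · 1 = -1
  i = 1 (odd): ∫ x^1 ρ_sc = 0 (vanishes)
  i = 2 (even): a_2 · C_{1} = -2 · 1 = -2
  i = 3 (odd): ∫ x^3 ρ_sc = 0 (vanishes)
  i = 4 (even): a_4 · C_{2} = 1 · 2 = 2
  i = 5 (odd): ∫ x^5 ρ_sc = 0 (vanishes)

Summing the contributions: ∫_{−2}^{2} p(x) ρ_sc(x) dx = (-1) + (-2) + 2 = -1.


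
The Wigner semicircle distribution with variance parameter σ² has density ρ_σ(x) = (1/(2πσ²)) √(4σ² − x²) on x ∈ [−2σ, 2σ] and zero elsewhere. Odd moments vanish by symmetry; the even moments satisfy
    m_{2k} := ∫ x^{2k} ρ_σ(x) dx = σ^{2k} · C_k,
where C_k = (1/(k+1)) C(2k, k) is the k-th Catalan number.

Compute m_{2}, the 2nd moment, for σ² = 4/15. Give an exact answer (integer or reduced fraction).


By the scaled semicircle moment identity, m_{2k} = σ^{2k} · C_k with k = 1.
C_1 = (1/(k+1)) · C(2k, k) = (1/2) · C(2, 1) = (1/2) · 2 = 1.
σ^{2k} = (σ²)^k = (4/15)^1 = 4/15.

Therefore m_{2} = σ^{2} · C_1 = (4/15) · 1 = 4/15.


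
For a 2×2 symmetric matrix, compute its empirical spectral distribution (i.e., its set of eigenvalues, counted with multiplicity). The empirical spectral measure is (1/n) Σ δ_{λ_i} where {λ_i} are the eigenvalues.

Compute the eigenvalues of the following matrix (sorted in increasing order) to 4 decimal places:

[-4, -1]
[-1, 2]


Since M is real symmetric, both eigenvalues are real; they are the roots of det(λI − M) = λ² − (tr M) λ + det M.
tr M = -4 + 2 = -2.
det M = (-4)·2 − (-1)² = -8 − 1 = -9.
Characteristic polynomial: λ² + 2λ − 9 = 0.
Discriminant Δ = (tr M)² − 4·det M = 4 − (-36) = 40; √Δ = 6.324555.
λ = (tr M ± √Δ)/2 = (-2 ± 6.324555)/2, giving (tr M − √Δ)/2 = -4.1623 and (tr M + √Δ)/2 = 2.1623.

Eigenvalues sorted in increasing order: [-4.1623, 2.1623].


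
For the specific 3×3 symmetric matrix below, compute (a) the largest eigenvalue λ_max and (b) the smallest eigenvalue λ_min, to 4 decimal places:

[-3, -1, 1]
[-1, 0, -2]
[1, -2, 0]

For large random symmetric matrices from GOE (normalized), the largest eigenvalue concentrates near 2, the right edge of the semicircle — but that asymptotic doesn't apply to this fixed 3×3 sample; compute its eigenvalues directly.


Since M is real symmetric, all three eigenvalues are real; they are the roots of det(λI − M) = λ³ − (tr M) λ² + s λ − det M, where s is the sum of the principal 2×2 minors.
tr M = -3 + 0 + 0 = -3.
s = ((-3)·0 − (-1)²) + ((-3)·0 − 1²) + (0·0 − (-2)²) = -1 + (-1) + (-4) = -6.
det M (expand along row 1) = (-3)·(-4) − (-1)·2 + 1·2 = 16.
Characteristic polynomial: λ³ + 3λ² − 6λ − 16 = 0.
Substitute λ = y + (tr M)/3 = y − 1.000000 to remove the quadratic term: y³ + p·y + q = 0 with p = s − (tr M)²/3 = -9.000000 and q = −2(tr M)³/27 + (tr M)·s/3 − det M = -8.000000.
Three real roots ⇒ use the trigonometric (Viète) form: r = 2√(−p/3) = 3.464102, φ = arccos(3q/(p·r)) = arccos(0.769800) = 0.692268 rad.
y_k = r·cos(φ/3 − 2πk/3) for k = 0, 1, 2 gives y = 3.372281, -1.000000, -2.372281.
λ_k = y_k − 1.000000 gives λ = 2.3723, -2.0000, -3.3723 (check: the sum is -3.0000 = tr M).

Hence λ_max = 2.3723 and λ_min = -3.3723.


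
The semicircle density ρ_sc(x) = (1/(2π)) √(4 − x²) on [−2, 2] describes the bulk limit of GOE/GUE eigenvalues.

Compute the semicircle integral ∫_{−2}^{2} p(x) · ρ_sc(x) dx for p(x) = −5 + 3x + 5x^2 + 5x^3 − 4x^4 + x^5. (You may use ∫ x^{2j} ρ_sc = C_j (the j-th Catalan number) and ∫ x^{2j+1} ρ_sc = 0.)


Write p(x) = Σ a_i x^i, split into monomials and integrate each against ρ_sc separately.
Using ∫ x^{2j} ρ_sc = C_j = (1/(j+1)) C(2j, j) (Catalan numbers) and ∫ x^{2j+1} ρ_sc = 0 (odd monomials vanish by symmetry):
  i = 0 (even): a_0 · C_{0} = -5 · 1 = -5
  i = 1 (odd): ∫ x^1 ρ_sc = 0 (vanishes)
  i = 2 (even): a_2 · C_{1} = 5 · 1 = 5
  i = 3 (odd): ∫ x^3 ρ_sc = 0 (vanishes)
  i = 4 (even): a_4 · C_{2} = -4 · 2 = -8
  i = 5 (odd): ∫ x^5 ρ_sc = 0 (vanishes)

Summing the contributions: ∫_{−2}^{2} p(x) ρ_sc(x) dx = (-5) + 5 + (-8) = -8.


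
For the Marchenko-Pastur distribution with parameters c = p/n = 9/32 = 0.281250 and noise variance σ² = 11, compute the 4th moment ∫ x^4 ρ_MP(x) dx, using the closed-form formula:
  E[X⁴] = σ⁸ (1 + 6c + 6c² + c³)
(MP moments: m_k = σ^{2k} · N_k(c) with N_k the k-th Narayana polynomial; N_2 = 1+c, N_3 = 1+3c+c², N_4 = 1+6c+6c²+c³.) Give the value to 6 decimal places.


E[X⁴] = σ⁸ (1 + 6c + 6c² + c³) (fourth MP moment). With σ² = 11 (so σ⁸ = 14641) and c = 9/32 = 0.281250: E[X⁴] = 14641 · (1 + 6·0.281250 + 6·(0.281250)² + (0.281250)³) = 14641 · 3.184357.

So E[X^4] = 46622.166290.


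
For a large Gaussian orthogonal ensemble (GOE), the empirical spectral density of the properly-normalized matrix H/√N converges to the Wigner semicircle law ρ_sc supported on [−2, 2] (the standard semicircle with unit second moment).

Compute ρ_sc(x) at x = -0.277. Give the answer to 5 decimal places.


ρ_sc(x) = (1/(2π)) √(4 − x²). With x = -0.277:
  4 − x² = 4 − (-0.277)² = 4 − 0.076729 = 3.923271.
  √(4 − x²) = 1.980725.
  1/(2π) = 0.159155.
  ρ_sc(-0.277) = 0.159155 · 1.980725 = 0.315242.

Rounded to 5 decimal places: ρ_sc(-0.277) ≈ 0.31524.


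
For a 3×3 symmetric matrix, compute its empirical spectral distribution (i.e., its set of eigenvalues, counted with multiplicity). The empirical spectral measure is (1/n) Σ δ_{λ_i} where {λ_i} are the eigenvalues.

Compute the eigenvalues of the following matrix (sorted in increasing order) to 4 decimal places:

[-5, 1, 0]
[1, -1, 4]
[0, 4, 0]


Since M is real symmetric, all three eigenvalues are real; they are the roots of det(λI − M) = λ³ − (tr M) λ² + s λ − det M, where s is the sum of the principal 2×2 minors.
tr M = -5 + (-1) + 0 = -6.
s = ((-5)·(-1) − 1²) + ((-5)·0 − 0²) + ((-1)·0 − 4²) = 4 + 0 + (-16) = -12.
det M (expand along row 1) = (-5)·(-16) − 1·0 + 0·4 = 80.
Characteristic polynomial: λ³ + 6λ² − 12λ − 80 = 0.
Substitute λ = y + (tr M)/3 = y − 2.000000 to remove the quadratic term: y³ + p·y + q = 0 with p = s − (tr M)²/3 = -24.000000 and q = −2(tr M)³/27 + (tr M)·s/3 − det M = -40.000000.
Three real roots ⇒ use the trigonometric (Viète) form: r = 2√(−p/3) = 5.656854, φ = arccos(3q/(p·r)) = arccos(0.883883) = 0.486695 rad.
y_k = r·cos(φ/3 − 2πk/3) for k = 0, 1, 2 gives y = 5.582576, -2.000000, -3.582576.
λ_k = y_k − 2.000000 gives λ = 3.5826, -4.0000, -5.5826 (check: the sum is -6.0000 = tr M).

Eigenvalues sorted in increasing order: [-5.5826, -4.0000, 3.5826].


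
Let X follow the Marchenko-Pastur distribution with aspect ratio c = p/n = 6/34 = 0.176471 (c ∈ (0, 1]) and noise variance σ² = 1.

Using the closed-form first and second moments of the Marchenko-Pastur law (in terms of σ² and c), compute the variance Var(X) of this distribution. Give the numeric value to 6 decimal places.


Recall the MP moments m_1 = E[X] = σ² and m_2 = E[X²] = σ⁴ (1 + c).
m_1 = E[X] = σ² = 1, so m_1² = 1.
m_2 = E[X²] = σ⁴ (1 + c) = 1 · (1 + 0.176471) = 1 · 1.176471 = 1.176471.
(Note m_2 − m_1² simplifies to c · σ⁴ = 0.176471 · 1.)

Var(X) = m_2 − m_1² = 1.176471 − 1 = 0.176471.


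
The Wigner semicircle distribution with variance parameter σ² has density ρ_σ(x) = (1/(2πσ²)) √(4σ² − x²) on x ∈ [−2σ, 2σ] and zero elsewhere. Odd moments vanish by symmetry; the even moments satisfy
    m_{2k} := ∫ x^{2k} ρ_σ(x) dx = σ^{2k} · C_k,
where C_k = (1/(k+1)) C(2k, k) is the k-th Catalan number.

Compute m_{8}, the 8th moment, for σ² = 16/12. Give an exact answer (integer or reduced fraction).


By the scaled semicircle moment identity, m_{2k} = σ^{2k} · C_k with k = 4.
C_4 = (1/(k+1)) · C(2k, k) = (1/5) · C(8, 4) = (1/5) · 70 = 14.
σ^{2k} = (σ²)^k = (16/12)^4 = 256/81.

Therefore m_{8} = σ^{8} · C_4 = (256/81) · 14 = 3584/81.


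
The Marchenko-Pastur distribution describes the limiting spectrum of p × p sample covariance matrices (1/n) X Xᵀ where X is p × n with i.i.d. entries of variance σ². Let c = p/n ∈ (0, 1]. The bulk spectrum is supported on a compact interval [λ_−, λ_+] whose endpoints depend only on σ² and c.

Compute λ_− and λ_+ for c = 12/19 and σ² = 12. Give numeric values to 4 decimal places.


c = 12/19 = 0.631579; √c = 0.794719.
λ_− = σ² (1 − √c)² = 12 · (1 − 0.794719)² = 12 · (0.205281)² = 0.505681.
λ_+ = σ² (1 + √c)² = 12 · (1 + 0.794719)² = 12 · (1.794719)² = 38.652213.

Rounded to 4 decimal places: λ_− ≈ 0.5057, λ_+ ≈ 38.6522.


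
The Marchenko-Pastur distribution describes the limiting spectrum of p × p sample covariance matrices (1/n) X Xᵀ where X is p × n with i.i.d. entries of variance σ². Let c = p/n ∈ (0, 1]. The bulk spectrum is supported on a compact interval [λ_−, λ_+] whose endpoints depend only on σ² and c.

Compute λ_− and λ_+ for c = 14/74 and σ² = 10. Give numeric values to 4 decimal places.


c = 14/74 = 0.189189; √c = 0.434959.
λ_− = σ² (1 − √c)² = 10 · (1 − 0.434959)² = 10 · (0.565041)² = 3.192715.
λ_+ = σ² (1 + √c)² = 10 · (1 + 0.434959)² = 10 · (1.434959)² = 20.591069.

Rounded to 4 decimal places: λ_− ≈ 3.1927, λ_+ ≈ 20.5911.


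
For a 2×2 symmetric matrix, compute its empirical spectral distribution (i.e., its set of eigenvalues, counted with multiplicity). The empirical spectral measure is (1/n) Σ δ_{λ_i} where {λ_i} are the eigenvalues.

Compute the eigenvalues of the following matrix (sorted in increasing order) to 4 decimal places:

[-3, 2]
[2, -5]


Since M is real symmetric, both eigenvalues are real; they are the roots of det(λI − M) = λ² − (tr M) λ + det M.
tr M = -3 + (-5) = -8.
det M = (-3)·(-5) − 2² = 15 − 4 = 11.
Characteristic polynomial: λ² + 8λ + 11 = 0.
Discriminant Δ = (tr M)² − 4·det M = 64 − 44 = 20; √Δ = 4.472136.
λ = (tr M ± √Δ)/2 = (-8 ± 4.472136)/2, giving (tr M − √Δ)/2 = -6.2361 and (tr M + √Δ)/2 = -1.7639.

Eigenvalues sorted in increasing order: [-6.2361, -1.7639].


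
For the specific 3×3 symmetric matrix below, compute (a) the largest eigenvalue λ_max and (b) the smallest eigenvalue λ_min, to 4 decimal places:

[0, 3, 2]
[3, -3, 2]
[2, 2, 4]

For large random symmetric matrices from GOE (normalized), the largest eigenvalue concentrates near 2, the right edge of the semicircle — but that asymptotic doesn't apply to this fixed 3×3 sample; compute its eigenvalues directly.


Since M is real symmetric, all three eigenvalues are real; they are the roots of det(λI − M) = λ³ − (tr M) λ² + s λ − det M, where s is the sum of the principal 2×2 minors.
tr M = 0 + (-3) + 4 = 1.
s = (0·(-3) − 3²) + (0·4 − 2²) + ((-3)·4 − 2²) = -9 + (-4) + (-16) = -29.
det M (expand along row 1) = 0·(-16) − 3·8 + 2·12 = 0.
Characteristic polynomial: λ³ − λ² − 29λ = 0.
Substitute λ = y + (tr M)/3 = y + 0.333333 to remove the quadratic term: y³ + p·y + q = 0 with p = s − (tr M)²/3 = -29.333333 and q = −2(tr M)³/27 + (tr M)·s/3 − det M = -9.740741.
Three real roots ⇒ use the trigonometric (Viète) form: r = 2√(−p/3) = 6.253888, φ = arccos(3q/(p·r)) = arccos(0.159295) = 1.410820 rad.
y_k = r·cos(φ/3 − 2πk/3) for k = 0, 1, 2 gives y = 5.574994, -0.333333, -5.241660.
λ_k = y_k + 0.333333 gives λ = 5.9083, 0.0000, -4.9083 (check: the sum is 1.0000 = tr M).

Hence λ_max = 5.9083 and λ_min = -4.9083.


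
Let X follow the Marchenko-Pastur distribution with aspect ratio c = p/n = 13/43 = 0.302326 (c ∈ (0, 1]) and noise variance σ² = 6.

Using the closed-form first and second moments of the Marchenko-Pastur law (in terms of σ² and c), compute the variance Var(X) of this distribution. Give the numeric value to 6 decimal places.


Recall the MP moments m_1 = E[X] = σ² and m_2 = E[X²] = σ⁴ (1 + c).
m_1 = E[X] = σ² = 6, so m_1² = 36.
m_2 = E[X²] = σ⁴ (1 + c) = 36 · (1 + 0.302326) = 36 · 1.302326 = 46.883721.
(Note m_2 − m_1² simplifies to c · σ⁴ = 0.302326 · 36.)

Var(X) = m_2 − m_1² = 46.883721 − 36 = 10.883721.


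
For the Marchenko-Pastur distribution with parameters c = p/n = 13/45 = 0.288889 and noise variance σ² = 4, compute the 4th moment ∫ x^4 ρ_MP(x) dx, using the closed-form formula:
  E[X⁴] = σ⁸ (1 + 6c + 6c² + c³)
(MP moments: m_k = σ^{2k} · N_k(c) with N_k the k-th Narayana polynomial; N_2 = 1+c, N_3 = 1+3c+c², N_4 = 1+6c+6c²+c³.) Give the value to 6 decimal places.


E[X⁴] = σ⁸ (1 + 6c + 6c² + c³) (fourth MP moment). With σ² = 4 (so σ⁸ = 256) and c = 13/45 = 0.288889: E[X⁴] = 256 · (1 + 6·0.288889 + 6·(0.288889)² + (0.288889)³) = 256 · 3.258184.

So E[X^4] = 834.095056.


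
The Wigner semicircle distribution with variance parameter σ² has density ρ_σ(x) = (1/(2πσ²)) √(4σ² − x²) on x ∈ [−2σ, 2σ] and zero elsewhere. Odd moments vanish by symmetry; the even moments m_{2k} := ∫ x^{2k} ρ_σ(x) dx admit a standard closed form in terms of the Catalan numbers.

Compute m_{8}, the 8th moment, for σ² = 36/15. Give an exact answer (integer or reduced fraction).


By the scaled semicircle moment identity, m_{2k} = σ^{2k} · C_k with k = 4.
C_4 = (1/(k+1)) · C(2k, k) = (1/5) · C(8, 4) = (1/5) · 70 = 14.
σ^{2k} = (σ²)^k = (36/15)^4 = 20736/625.

Therefore m_{8} = σ^{8} · C_4 = (20736/625) · 14 = 290304/625.


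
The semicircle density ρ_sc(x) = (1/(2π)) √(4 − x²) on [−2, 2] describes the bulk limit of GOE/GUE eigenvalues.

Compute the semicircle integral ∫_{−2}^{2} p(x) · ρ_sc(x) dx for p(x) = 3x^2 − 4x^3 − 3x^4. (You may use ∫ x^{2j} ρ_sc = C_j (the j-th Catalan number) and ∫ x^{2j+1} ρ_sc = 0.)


Write p(x) = Σ a_i x^i, split into monomials and integrate each against ρ_sc separately.
Using ∫ x^{2j} ρ_sc = C_j = (1/(j+1)) C(2j, j) (Catalan numbers) and ∫ x^{2j+1} ρ_sc = 0 (odd monomials vanish by symmetry):
  i = 2 (even): a_2 · C_{1} = 3 · 1 = 3
  i = 3 (odd): ∫ x^3 ρ_sc = 0 (vanishes)
  i = 4 (even): a_4 · C_{2} = -3 · 2 = -6

Summing the contributions: ∫_{−2}^{2} p(x) ρ_sc(x) dx = 3 + (-6) = -3.


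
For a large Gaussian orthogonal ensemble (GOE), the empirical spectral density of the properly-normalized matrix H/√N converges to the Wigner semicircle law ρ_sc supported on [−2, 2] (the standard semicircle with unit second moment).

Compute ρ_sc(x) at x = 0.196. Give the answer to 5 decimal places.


ρ_sc(x) = (1/(2π)) √(4 − x²). With x = 0.196:
  4 − x² = 4 − (0.196)² = 4 − 0.038416 = 3.961584.
  √(4 − x²) = 1.990373.
  1/(2π) = 0.159155.
  ρ_sc(0.196) = 0.159155 · 1.990373 = 0.316778.

Rounded to 5 decimal places: ρ_sc(0.196) ≈ 0.31678.


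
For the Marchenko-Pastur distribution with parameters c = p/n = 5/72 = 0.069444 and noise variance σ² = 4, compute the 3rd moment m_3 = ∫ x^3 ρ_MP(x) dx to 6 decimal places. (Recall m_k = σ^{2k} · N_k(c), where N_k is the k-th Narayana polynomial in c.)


E[X³] = σ⁶ (1 + 3c + c²) (third MP moment). With σ² = 4 (so σ⁶ = 64) and c = 5/72 = 0.069444: E[X³] = 64 · (1 + 3·0.069444 + (0.069444)²) = 64 · 1.213156.

So E[X^3] = 77.641975.


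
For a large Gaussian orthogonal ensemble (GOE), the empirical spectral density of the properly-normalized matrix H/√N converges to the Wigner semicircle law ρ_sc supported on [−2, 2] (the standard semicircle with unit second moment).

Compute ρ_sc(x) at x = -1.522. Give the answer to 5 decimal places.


ρ_sc(x) = (1/(2π)) √(4 − x²). With x = -1.522:
  4 − x² = 4 − (-1.522)² = 4 − 2.316484 = 1.683516.
  √(4 − x²) = 1.297504.
  1/(2π) = 0.159155.
  ρ_sc(-1.522) = 0.159155 · 1.297504 = 0.206504.

Rounded to 5 decimal places: ρ_sc(-1.522) ≈ 0.20650.


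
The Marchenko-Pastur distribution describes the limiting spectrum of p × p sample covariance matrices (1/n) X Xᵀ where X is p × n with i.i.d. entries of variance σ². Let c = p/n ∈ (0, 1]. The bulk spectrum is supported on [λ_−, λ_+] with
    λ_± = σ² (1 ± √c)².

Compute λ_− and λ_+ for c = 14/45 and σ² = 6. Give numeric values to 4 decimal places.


c = 14/45 = 0.311111; √c = 0.557773.
λ_− = σ² (1 − √c)² = 6 · (1 − 0.557773)² = 6 · (0.442227)² = 1.173386.
λ_+ = σ² (1 + √c)² = 6 · (1 + 0.557773)² = 6 · (1.557773)² = 14.559947.

Rounded to 4 decimal places: λ_− ≈ 1.1734, λ_+ ≈ 14.5599.


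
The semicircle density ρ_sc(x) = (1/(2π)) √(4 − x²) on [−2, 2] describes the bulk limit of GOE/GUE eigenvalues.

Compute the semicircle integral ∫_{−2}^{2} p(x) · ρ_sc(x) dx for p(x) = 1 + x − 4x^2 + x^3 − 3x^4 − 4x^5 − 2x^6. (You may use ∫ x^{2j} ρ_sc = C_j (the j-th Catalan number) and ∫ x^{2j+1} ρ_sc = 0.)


Write p(x) = Σ a_i x^i, split into monomials and integrate each against ρ_sc separately.
Using ∫ x^{2j} ρ_sc = C_j = (1/(j+1)) C(2j, j) (Catalan numbers) and ∫ x^{2j+1} ρ_sc = 0 (odd monomials vanish by symmetry):
  i = 0 (even): a_0 · C_{0} = 1 · 1 = 1
  i = 1 (odd): ∫ x^1 ρ_sc = 0 (vanishes)
  i = 2 (even): a_2 · C_{1} = -4 · 1 = -4
  i = 3 (odd): ∫ x^3 ρ_sc = 0 (vanishes)
  i = 4 (even): a_4 · C_{2} = -3 · 2 = -6
  i = 5 (odd): ∫ x^5 ρ_sc = 0 (vanishes)
  i = 6 (even): a_6 · C_{3} = -2 · 5 = -10

Summing the contributions: ∫_{−2}^{2} p(x) ρ_sc(x) dx = 1 + (-4) + (-6) + (-10) = -19.


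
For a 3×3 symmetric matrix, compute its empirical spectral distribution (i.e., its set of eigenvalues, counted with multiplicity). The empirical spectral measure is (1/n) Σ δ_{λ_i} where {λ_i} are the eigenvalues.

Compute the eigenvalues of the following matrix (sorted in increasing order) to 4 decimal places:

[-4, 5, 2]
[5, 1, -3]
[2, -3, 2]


Since M is real symmetric, all three eigenvalues are real; they are the roots of det(λI − M) = λ³ − (tr M) λ² + s λ − det M, where s is the sum of the principal 2×2 minors.
tr M = -4 + 1 + 2 = -1.
s = ((-4)·1 − 5²) + ((-4)·2 − 2²) + (1·2 − (-3)²) = -29 + (-12) + (-7) = -48.
det M (expand along row 1) = (-4)·(-7) − 5·16 + 2·(-17) = -86.
Characteristic polynomial: λ³ + λ² − 48λ + 86 = 0.
Substitute λ = y + (tr M)/3 = y − 0.333333 to remove the quadratic term: y³ + p·y + q = 0 with p = s − (tr M)²/3 = -48.333333 and q = −2(tr M)³/27 + (tr M)·s/3 − det M = 102.074074.
Three real roots ⇒ use the trigonometric (Viète) form: r = 2√(−p/3) = 8.027730, φ = arccos(3q/(p·r)) = arccos(-0.789218) = 2.480332 rad.
y_k = r·cos(φ/3 − 2πk/3) for k = 0, 1, 2 gives y = 5.436784, 2.396720, -7.833504.
λ_k = y_k − 0.333333 gives λ = 5.1035, 2.0634, -8.1668 (check: the sum is -1.0000 = tr M).

Eigenvalues sorted in increasing order: [-8.1668, 2.0634, 5.1035].


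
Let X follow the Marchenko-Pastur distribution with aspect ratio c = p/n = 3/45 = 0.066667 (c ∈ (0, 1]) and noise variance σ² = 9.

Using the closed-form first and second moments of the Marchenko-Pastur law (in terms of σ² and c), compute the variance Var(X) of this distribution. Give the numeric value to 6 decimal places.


Recall the MP moments m_1 = E[X] = σ² and m_2 = E[X²] = σ⁴ (1 + c).
m_1 = E[X] = σ² = 9, so m_1² = 81.
m_2 = E[X²] = σ⁴ (1 + c) = 81 · (1 + 0.066667) = 81 · 1.066667 = 86.400000.
(Note m_2 − m_1² simplifies to c · σ⁴ = 0.066667 · 81.)

Var(X) = m_2 − m_1² = 86.400000 − 81 = 5.400000.


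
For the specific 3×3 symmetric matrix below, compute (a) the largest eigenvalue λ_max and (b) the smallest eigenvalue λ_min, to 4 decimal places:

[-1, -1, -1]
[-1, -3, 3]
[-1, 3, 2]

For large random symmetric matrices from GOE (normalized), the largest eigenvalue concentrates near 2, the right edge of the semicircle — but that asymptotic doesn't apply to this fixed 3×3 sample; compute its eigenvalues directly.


Since M is real symmetric, all three eigenvalues are real; they are the roots of det(λI − M) = λ³ − (tr M) λ² + s λ − det M, where s is the sum of the principal 2×2 minors.
tr M = -1 + (-3) + 2 = -2.
s = ((-1)·(-3) − (-1)²) + ((-1)·2 − (-1)²) + ((-3)·2 − 3²) = 2 + (-3) + (-15) = -16.
det M (expand along row 1) = (-1)·(-15) − (-1)·1 + (-1)·(-6) = 22.
Characteristic polynomial: λ³ + 2λ² − 16λ − 22 = 0.
Substitute λ = y + (tr M)/3 = y − 0.666667 to remove the quadratic term: y³ + p·y + q = 0 with p = s − (tr M)²/3 = -17.333333 and q = −2(tr M)³/27 + (tr M)·s/3 − det M = -10.740741.
Three real roots ⇒ use the trigonometric (Viète) form: r = 2√(−p/3) = 4.807402, φ = arccos(3q/(p·r)) = arccos(0.386690) = 1.173757 rad.
y_k = r·cos(φ/3 − 2πk/3) for k = 0, 1, 2 gives y = 4.444117, -0.634387, -3.809730.
λ_k = y_k − 0.666667 gives λ = 3.7775, -1.3011, -4.4764 (check: the sum is -2.0000 = tr M).

Hence λ_max = 3.7775 and λ_min = -4.4764.


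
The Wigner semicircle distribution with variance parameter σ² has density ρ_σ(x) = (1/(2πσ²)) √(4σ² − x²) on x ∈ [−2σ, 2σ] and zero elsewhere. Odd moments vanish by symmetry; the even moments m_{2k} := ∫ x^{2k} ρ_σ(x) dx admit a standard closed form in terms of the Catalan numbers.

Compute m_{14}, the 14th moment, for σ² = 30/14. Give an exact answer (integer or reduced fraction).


By the scaled semicircle moment identity, m_{2k} = σ^{2k} · C_k with k = 7.
C_7 = (1/(k+1)) · C(2k, k) = (1/8) · C(14, 7) = (1/8) · 3432 = 429.
σ^{2k} = (σ²)^k = (30/14)^7 = 170859375/823543.

Therefore m_{14} = σ^{14} · C_7 = (170859375/823543) · 429 = 73298671875/823543.


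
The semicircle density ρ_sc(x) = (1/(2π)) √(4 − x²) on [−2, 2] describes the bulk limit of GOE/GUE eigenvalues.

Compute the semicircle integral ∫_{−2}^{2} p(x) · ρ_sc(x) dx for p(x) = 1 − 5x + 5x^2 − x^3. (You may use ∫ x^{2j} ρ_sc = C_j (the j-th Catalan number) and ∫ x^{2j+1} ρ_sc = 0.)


Write p(x) = Σ a_i x^i, split into monomials and integrate each against ρ_sc separately.
Using ∫ x^{2j} ρ_sc = C_j = (1/(j+1)) C(2j, j) (Catalan numbers) and ∫ x^{2j+1} ρ_sc = 0 (odd monomials vanish by symmetry):
  i = 0 (even): a_0 · C_{0} = 1 · 1 = 1
  i = 1 (odd): ∫ x^1 ρ_sc = 0 (vanishes)
  i = 2 (even): a_2 · C_{1} = 5 · 1 = 5
  i = 3 (odd): ∫ x^3 ρ_sc = 0 (vanishes)

Summing the contributions: ∫_{−2}^{2} p(x) ρ_sc(x) dx = 1 + 5 = 6.


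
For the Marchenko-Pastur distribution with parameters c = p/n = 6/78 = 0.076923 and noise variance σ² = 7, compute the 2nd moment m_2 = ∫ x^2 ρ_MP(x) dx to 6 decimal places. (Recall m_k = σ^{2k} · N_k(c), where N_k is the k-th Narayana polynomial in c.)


E[X²] = σ⁴ (1 + c) (second MP moment). With σ² = 7 (so σ⁴ = 49) and c = 6/78 = 0.076923: E[X²] = 49 · (1 + 0.076923) = 49 · 1.076923.

So E[X^2] = 52.769231.


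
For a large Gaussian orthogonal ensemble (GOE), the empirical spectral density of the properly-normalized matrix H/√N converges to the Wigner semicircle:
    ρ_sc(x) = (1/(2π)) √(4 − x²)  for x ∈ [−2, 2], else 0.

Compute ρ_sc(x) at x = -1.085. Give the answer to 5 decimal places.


ρ_sc(x) = (1/(2π)) √(4 − x²). With x = -1.085:
  4 − x² = 4 − (-1.085)² = 4 − 1.177225 = 2.822775.
  √(4 − x²) = 1.680112.
  1/(2π) = 0.159155.
  ρ_sc(-1.085) = 0.159155 · 1.680112 = 0.267398.

Rounded to 5 decimal places: ρ_sc(-1.085) ≈ 0.26740.


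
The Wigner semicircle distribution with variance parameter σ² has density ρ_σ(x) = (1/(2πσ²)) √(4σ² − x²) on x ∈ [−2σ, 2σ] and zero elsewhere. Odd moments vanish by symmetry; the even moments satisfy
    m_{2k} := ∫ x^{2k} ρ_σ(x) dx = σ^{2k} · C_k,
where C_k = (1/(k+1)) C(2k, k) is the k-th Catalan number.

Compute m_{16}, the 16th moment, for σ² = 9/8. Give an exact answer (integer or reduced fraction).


By the scaled semicircle moment identity, m_{2k} = σ^{2k} · C_k with k = 8.
C_8 = (1/(k+1)) · C(2k, k) = (1/9) · C(16, 8) = (1/9) · 12870 = 1430.
σ^{2k} = (σ²)^k = (9/8)^8 = 43046721/16777216.

Therefore m_{16} = σ^{16} · C_8 = (43046721/16777216) · 1430 = 30778405515/8388608.


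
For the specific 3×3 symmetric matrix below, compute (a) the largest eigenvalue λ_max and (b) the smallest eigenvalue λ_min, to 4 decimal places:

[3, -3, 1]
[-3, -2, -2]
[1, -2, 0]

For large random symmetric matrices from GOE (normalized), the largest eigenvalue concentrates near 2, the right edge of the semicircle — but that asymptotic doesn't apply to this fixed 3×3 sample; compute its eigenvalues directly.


Since M is real symmetric, all three eigenvalues are real; they are the roots of det(λI − M) = λ³ − (tr M) λ² + s λ − det M, where s is the sum of the principal 2×2 minors.
tr M = 3 + (-2) + 0 = 1.
s = (3·(-2) − (-3)²) + (3·0 − 1²) + ((-2)·0 − (-2)²) = -15 + (-1) + (-4) = -20.
det M (expand along row 1) = 3·(-4) − (-3)·2 + 1·8 = 2.
Characteristic polynomial: λ³ − λ² − 20λ − 2 = 0.
Substitute λ = y + (tr M)/3 = y + 0.333333 to remove the quadratic term: y³ + p·y + q = 0 with p = s − (tr M)²/3 = -20.333333 and q = −2(tr M)³/27 + (tr M)·s/3 − det M = -8.740741.
Three real roots ⇒ use the trigonometric (Viète) form: r = 2√(−p/3) = 5.206833, φ = arccos(3q/(p·r)) = arccos(0.247678) = 1.320514 rad.
y_k = r·cos(φ/3 − 2πk/3) for k = 0, 1, 2 gives y = 4.710511, -0.433890, -4.276621.
λ_k = y_k + 0.333333 gives λ = 5.0438, -0.1006, -3.9433 (check: the sum is 1.0000 = tr M).

Hence λ_max = 5.0438 and λ_min = -3.9433.


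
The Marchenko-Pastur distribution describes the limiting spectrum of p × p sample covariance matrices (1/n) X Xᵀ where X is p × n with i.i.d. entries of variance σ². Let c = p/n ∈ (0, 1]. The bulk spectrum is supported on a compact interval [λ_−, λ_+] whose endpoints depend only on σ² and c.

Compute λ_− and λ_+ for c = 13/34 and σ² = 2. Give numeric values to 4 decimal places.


c = 13/34 = 0.382353; √c = 0.618347.
λ_− = σ² (1 − √c)² = 2 · (1 − 0.618347)² = 2 · (0.381653)² = 0.291318.
λ_+ = σ² (1 + √c)² = 2 · (1 + 0.618347)² = 2 · (1.618347)² = 5.238094.

Rounded to 4 decimal places: λ_− ≈ 0.2913, λ_+ ≈ 5.2381.


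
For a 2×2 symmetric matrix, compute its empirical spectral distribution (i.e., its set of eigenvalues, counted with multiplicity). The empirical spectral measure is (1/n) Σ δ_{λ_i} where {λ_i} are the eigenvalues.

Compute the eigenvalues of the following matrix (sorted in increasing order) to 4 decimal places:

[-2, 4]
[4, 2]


Since M is real symmetric, both eigenvalues are real; they are the roots of det(λI − M) = λ² − (tr M) λ + det M.
tr M = -2 + 2 = 0.
det M = (-2)·2 − 4² = -4 − 16 = -20.
Characteristic polynomial: λ² − 20 = 0.
Discriminant Δ = (tr M)² − 4·det M = 0 − (-80) = 80; √Δ = 8.944272.
λ = (tr M ± √Δ)/2 = (0 ± 8.944272)/2, giving (tr M − √Δ)/2 = -4.4721 and (tr M + √Δ)/2 = 4.4721.

Eigenvalues sorted in increasing order: [-4.4721, 4.4721].


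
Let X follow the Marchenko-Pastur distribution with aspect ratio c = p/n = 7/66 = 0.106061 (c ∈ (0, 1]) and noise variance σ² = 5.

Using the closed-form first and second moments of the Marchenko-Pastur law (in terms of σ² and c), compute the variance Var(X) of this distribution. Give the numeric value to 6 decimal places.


Recall the MP moments m_1 = E[X] = σ² and m_2 = E[X²] = σ⁴ (1 + c).
m_1 = E[X] = σ² = 5, so m_1² = 25.
m_2 = E[X²] = σ⁴ (1 + c) = 25 · (1 + 0.106061) = 25 · 1.106061 = 27.651515.
(Note m_2 − m_1² simplifies to c · σ⁴ = 0.106061 · 25.)

Var(X) = m_2 − m_1² = 27.651515 − 25 = 2.651515.


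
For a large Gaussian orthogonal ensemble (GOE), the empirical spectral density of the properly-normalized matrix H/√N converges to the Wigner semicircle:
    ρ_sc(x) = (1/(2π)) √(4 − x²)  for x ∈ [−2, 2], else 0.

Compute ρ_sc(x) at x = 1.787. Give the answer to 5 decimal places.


ρ_sc(x) = (1/(2π)) √(4 − x²). With x = 1.787:
  4 − x² = 4 − (1.787)² = 4 − 3.193369 = 0.806631.
  √(4 − x²) = 0.898126.
  1/(2π) = 0.159155.
  ρ_sc(1.787) = 0.159155 · 0.898126 = 0.142941.

Rounded to 5 decimal places: ρ_sc(1.787) ≈ 0.14294.


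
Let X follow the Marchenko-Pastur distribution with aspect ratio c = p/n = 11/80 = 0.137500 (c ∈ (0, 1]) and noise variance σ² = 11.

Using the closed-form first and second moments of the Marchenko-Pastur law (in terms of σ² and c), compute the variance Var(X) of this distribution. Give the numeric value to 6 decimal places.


Recall the MP moments m_1 = E[X] = σ² and m_2 = E[X²] = σ⁴ (1 + c).
m_1 = E[X] = σ² = 11, so m_1² = 121.
m_2 = E[X²] = σ⁴ (1 + c) = 121 · (1 + 0.137500) = 121 · 1.137500 = 137.637500.
(Note m_2 − m_1² simplifies to c · σ⁴ = 0.137500 · 121.)

Var(X) = m_2 − m_1² = 137.637500 − 121 = 16.637500.
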